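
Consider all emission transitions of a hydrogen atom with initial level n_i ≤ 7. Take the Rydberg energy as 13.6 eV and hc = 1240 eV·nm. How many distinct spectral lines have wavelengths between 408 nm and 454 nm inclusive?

Enumerate all n_i → n_f pairs with 1 ≤ n_f < n_i ≤ 7 and compute λ = 1240 / [13.6·1·(1/n_f² − 1/n_i²)].
Lines falling in [408, 454] nm: 6→2 (410.3 nm), 5→2 (434.2 nm).

2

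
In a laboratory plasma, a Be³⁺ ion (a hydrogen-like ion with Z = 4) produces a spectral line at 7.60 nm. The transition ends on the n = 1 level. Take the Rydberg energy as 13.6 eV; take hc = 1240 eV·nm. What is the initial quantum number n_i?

The photon energy is ΔE = hc/λ = 1240 / 7.60 = 163.2 eV.
With Z = 4, ΔE = 217.6 × (1/n_f² − 1/n_i²), so 1/n_f² − 1/n_i² = 0.7498.
With n_f = 1: 1/n_i² = 1/1 − 0.7498 = 0.2502, so n_i ≈ 2.00.

n_i = 2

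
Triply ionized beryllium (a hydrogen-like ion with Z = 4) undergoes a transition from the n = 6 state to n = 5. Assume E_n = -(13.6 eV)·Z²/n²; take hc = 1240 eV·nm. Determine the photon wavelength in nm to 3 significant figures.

466 nm

For Z = 4 the level energies scale as Z², so the effective Rydberg energy is 13.6 × 16 = 217.6 eV.
ΔE = 217.6 × (1/5² − 1/6²) = 217.6 × 0.01222 = 2.660 eV.
λ = hc/ΔE = 1240 / 2.660 = 466 nm.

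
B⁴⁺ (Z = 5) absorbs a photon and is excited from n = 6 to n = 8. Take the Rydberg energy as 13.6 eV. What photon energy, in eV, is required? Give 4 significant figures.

The Bohr energies scale as Z², so for Z = 5: E_n = −340.0/n² eV.
E_8 = −340.0/64 = −5.313 eV and E_6 = −340.0/36 = −9.444 eV.
The photon energy is |E_8 − E_6| = 4.132 eV.

4.132 eV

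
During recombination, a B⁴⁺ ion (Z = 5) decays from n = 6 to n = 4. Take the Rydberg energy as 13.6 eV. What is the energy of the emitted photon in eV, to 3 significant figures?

11.8 eV

The Bohr energies scale as Z², so for Z = 5: E_n = −340.0/n² eV.
E_6 = −340.0/36 = −9.444 eV and E_4 = −340.0/16 = −21.25 eV.
The photon energy is |E_6 − E_4| = 11.8 eV.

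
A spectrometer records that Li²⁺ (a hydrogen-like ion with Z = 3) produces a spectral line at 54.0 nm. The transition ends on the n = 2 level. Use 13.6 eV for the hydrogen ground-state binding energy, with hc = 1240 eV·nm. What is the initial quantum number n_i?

The photon energy is ΔE = hc/λ = 1240 / 54.0 = 22.96 eV.
With Z = 3, ΔE = 122.4 × (1/n_f² − 1/n_i²), so 1/n_f² − 1/n_i² = 0.1876.
With n_f = 2: 1/n_i² = 1/4 − 0.1876 = 0.06239, so n_i ≈ 4.00.

n_i = 4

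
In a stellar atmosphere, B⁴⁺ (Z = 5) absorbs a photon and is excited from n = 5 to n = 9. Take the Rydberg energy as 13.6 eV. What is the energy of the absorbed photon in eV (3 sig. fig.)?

9.40 eV

The Bohr energies scale as Z², so for Z = 5: E_n = −340.0/n² eV.
E_9 = −340.0/81 = −4.198 eV and E_5 = −340.0/25 = −13.60 eV.
The photon energy is |E_9 − E_5| = 9.40 eV.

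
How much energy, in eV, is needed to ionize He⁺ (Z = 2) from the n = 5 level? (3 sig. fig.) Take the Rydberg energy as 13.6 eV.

E_n = −13.6 Z²/n² = −54.40/n² eV for Z = 2.
E_5 = −54.40/25 = −2.18 eV, so ionization (to E = 0) requires 2.18 eV.

2.18 eV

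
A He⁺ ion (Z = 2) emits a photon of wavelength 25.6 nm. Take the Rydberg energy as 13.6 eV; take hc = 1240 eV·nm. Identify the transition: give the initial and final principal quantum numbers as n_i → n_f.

The photon energy is ΔE = hc/λ = 1240 / 25.6 = 48.44 eV.
With Z = 2, ΔE = 54.40 × (1/n_f² − 1/n_i²), so 1/n_f² − 1/n_i² = 0.8904.
Trying n_f = 1 gives 1/n_i² = 0.1096, i.e. n_i ≈ 3; this pair matches.

n_i = 3, n_f = 1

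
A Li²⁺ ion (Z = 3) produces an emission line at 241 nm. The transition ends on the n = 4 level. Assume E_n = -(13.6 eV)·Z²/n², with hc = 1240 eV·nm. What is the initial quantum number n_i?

The photon energy is ΔE = hc/λ = 1240 / 241 = 5.145 eV.
With Z = 3, ΔE = 122.4 × (1/n_f² − 1/n_i²), so 1/n_f² − 1/n_i² = 0.04204.
With n_f = 4: 1/n_i² = 1/16 − 0.04204 = 0.02046, so n_i ≈ 6.99.

n_i = 7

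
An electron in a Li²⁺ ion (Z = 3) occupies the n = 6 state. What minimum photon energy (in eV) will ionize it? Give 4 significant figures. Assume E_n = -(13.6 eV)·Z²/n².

E_n = −13.6 Z²/n² = −122.4/n² eV for Z = 3.
E_6 = −122.4/36 = −3.400 eV, so ionization (to E = 0) requires 3.400 eV.

3.400 eV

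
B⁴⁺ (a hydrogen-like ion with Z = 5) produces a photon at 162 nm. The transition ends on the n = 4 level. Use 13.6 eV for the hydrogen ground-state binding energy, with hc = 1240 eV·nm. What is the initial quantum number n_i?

The photon energy is ΔE = hc/λ = 1240 / 162 = 7.654 eV.
With Z = 5, ΔE = 340.0 × (1/n_f² − 1/n_i²), so 1/n_f² − 1/n_i² = 0.02251.
With n_f = 4: 1/n_i² = 1/16 − 0.02251 = 0.03999, so n_i ≈ 5.00.

n_i = 5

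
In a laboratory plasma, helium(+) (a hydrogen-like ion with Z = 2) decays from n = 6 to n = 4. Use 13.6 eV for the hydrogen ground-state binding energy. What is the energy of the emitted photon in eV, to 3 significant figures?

The Bohr energies scale as Z², so for Z = 2: E_n = −54.40/n² eV.
E_6 = −54.40/36 = −1.511 eV and E_4 = −54.40/16 = −3.400 eV.
The photon energy is |E_6 − E_4| = 1.89 eV.

1.89 eV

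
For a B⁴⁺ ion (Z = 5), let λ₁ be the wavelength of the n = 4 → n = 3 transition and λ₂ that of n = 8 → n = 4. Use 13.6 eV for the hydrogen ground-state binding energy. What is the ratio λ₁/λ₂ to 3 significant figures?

λ ∝ 1/ΔE ∝ 1/(1/n_f² − 1/n_i²), and the Z² and hc factors cancel in the ratio.
λ₁/λ₂ = (1/4² − 1/8²)/(1/3² − 1/4²) = 0.04688/0.04861 = 0.964.

0.964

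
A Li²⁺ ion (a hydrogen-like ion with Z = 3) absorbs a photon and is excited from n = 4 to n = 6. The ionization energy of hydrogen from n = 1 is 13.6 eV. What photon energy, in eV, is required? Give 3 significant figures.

The Bohr energies scale as Z², so for Z = 3: E_n = −122.4/n² eV.
E_6 = −122.4/36 = −3.400 eV and E_4 = −122.4/16 = −7.650 eV.
The photon energy is |E_6 − E_4| = 4.25 eV.

4.25 eV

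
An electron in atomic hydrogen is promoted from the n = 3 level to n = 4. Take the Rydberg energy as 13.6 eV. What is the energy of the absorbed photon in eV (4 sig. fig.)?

E_4 = −13.60/16 = −0.8500 eV and E_3 = −13.60/9 = −1.511 eV.
The photon energy is |E_4 − E_3| = 0.6611 eV.

0.6611 eV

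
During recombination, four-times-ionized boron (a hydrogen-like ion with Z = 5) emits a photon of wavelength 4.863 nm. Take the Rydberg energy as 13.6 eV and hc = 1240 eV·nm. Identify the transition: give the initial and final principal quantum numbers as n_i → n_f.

n_i = 2, n_f = 1

The photon energy is ΔE = hc/λ = 1240 / 4.863 = 255.0 eV.
With Z = 5, ΔE = 340.0 × (1/n_f² − 1/n_i²), so 1/n_f² − 1/n_i² = 0.7500.
Trying n_f = 1 gives 1/n_i² = 0.2500, i.e. n_i ≈ 2; this pair matches.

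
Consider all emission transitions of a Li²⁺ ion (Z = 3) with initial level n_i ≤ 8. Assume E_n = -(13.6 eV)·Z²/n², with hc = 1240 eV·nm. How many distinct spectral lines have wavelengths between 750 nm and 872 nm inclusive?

Enumerate all n_i → n_f pairs with 1 ≤ n_f < n_i ≤ 8 and compute λ = 1240 / [13.6·9·(1/n_f² − 1/n_i²)].
Lines falling in [750, 872] nm: 6→5 (828.9 nm), 8→6 (833.6 nm).

2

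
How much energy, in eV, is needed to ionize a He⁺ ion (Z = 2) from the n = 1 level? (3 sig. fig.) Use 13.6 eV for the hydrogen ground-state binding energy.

54.4 eV

E_n = −13.6 Z²/n² = −54.40/n² eV for Z = 2.
E_1 = −54.40/1 = −54.4 eV, so ionization (to E = 0) requires 54.4 eV.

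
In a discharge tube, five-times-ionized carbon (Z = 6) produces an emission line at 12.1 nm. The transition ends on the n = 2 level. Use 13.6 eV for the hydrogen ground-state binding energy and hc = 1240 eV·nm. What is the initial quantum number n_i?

The photon energy is ΔE = hc/λ = 1240 / 12.1 = 102.5 eV.
With Z = 6, ΔE = 489.6 × (1/n_f² − 1/n_i²), so 1/n_f² − 1/n_i² = 0.2093.
With n_f = 2: 1/n_i² = 1/4 − 0.2093 = 0.04069, so n_i ≈ 4.96.

n_i = 5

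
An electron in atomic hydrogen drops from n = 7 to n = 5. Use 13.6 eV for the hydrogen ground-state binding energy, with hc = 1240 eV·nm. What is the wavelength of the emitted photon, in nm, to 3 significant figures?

ΔE = 13.60 × (1/5² − 1/7²) = 13.60 × 0.01959 = 0.2664 eV.
λ = hc/ΔE = 1240 / 0.2664 = 4650 nm.
This line belongs to the Pfund series.

4650 nm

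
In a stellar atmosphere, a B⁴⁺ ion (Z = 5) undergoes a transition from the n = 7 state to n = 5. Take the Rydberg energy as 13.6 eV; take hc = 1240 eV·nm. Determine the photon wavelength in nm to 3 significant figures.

For Z = 5 the level energies scale as Z², so the effective Rydberg energy is 13.6 × 25 = 340.0 eV.
ΔE = 340.0 × (1/5² − 1/7²) = 340.0 × 0.01959 = 6.661 eV.
λ = hc/ΔE = 1240 / 6.661 = 186 nm.

186 nm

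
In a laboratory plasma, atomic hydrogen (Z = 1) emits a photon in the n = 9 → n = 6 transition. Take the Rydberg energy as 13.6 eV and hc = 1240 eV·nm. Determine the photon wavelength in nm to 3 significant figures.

ΔE = 13.60 × (1/6² − 1/9²) = 13.60 × 0.01543 = 0.2099 eV.
λ = hc/ΔE = 1240 / 0.2099 = 5910 nm.

5910 nm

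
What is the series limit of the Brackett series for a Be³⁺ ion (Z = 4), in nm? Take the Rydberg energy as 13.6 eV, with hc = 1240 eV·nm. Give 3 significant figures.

91.2 nm

The Brackett series has lower level n_f = 4; the series limit corresponds to n_i → ∞.
ΔE_max = 13.6 × 16 / 4² = 13.60 eV.
λ_min = 1240 / 13.60 = 91.2 nm.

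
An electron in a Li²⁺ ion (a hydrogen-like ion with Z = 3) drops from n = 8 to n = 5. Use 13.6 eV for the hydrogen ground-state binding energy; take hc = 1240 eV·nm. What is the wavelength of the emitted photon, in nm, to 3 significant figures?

For Z = 3 the level energies scale as Z², so the effective Rydberg energy is 13.6 × 9 = 122.4 eV.
ΔE = 122.4 × (1/5² − 1/8²) = 122.4 × 0.02438 = 2.984 eV.
λ = hc/ΔE = 1240 / 2.984 = 416 nm.

416 nm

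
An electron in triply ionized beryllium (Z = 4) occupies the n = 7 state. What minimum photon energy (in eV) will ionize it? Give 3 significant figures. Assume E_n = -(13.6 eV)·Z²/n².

4.44 eV

E_n = −13.6 Z²/n² = −217.6/n² eV for Z = 4.
E_7 = −217.6/49 = −4.44 eV, so ionization (to E = 0) requires 4.44 eV.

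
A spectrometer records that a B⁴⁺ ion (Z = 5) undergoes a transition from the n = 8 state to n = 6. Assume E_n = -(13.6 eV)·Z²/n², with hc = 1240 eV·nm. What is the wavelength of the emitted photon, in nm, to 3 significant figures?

For Z = 5 the level energies scale as Z², so the effective Rydberg energy is 13.6 × 25 = 340.0 eV.
ΔE = 340.0 × (1/6² − 1/8²) = 340.0 × 0.01215 = 4.132 eV.
λ = hc/ΔE = 1240 / 4.132 = 300 nm.

300 nm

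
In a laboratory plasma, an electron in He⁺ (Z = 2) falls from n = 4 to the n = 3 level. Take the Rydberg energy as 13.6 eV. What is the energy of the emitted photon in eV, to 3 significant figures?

The Bohr energies scale as Z², so for Z = 2: E_n = −54.40/n² eV.
E_4 = −54.40/16 = −3.400 eV and E_3 = −54.40/9 = −6.044 eV.
The photon energy is |E_4 − E_3| = 2.64 eV.

2.64 eV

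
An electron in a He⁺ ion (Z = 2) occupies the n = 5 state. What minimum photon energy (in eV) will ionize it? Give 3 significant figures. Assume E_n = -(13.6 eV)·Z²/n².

E_n = −13.6 Z²/n² = −54.40/n² eV for Z = 2.
E_5 = −54.40/25 = −2.18 eV, so ionization (to E = 0) requires 2.18 eV.

2.18 eV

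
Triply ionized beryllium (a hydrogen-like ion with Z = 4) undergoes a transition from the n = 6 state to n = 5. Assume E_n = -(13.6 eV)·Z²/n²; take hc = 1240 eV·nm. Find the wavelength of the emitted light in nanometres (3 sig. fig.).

For Z = 4 the level energies scale as Z², so the effective Rydberg energy is 13.6 × 16 = 217.6 eV.
ΔE = 217.6 × (1/5² − 1/6²) = 217.6 × 0.01222 = 2.660 eV.
λ = hc/ΔE = 1240 / 2.660 = 466 nm.

466 nm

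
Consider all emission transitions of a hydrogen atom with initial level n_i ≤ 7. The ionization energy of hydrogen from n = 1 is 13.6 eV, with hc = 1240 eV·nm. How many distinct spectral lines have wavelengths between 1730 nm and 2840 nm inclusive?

3

Enumerate all n_i → n_f pairs with 1 ≤ n_f < n_i ≤ 7 and compute λ = 1240 / [13.6·1·(1/n_f² − 1/n_i²)].
Lines falling in [1730, 2840] nm: 4→3 (1876 nm), 7→4 (2166 nm), 6→4 (2626 nm).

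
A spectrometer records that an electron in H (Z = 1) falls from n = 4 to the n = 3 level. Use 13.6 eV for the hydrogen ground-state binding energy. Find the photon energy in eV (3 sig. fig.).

E_4 = −13.60/16 = −0.8500 eV and E_3 = −13.60/9 = −1.511 eV.
The photon energy is |E_4 − E_3| = 0.661 eV.

0.661 eV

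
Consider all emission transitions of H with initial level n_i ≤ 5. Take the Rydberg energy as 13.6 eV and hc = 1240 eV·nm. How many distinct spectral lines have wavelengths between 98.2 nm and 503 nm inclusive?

Enumerate all n_i → n_f pairs with 1 ≤ n_f < n_i ≤ 5 and compute λ = 1240 / [13.6·1·(1/n_f² − 1/n_i²)].
Lines falling in [98.2, 503] nm: 3→1 (102.6 nm), 2→1 (121.6 nm), 5→2 (434.2 nm), 4→2 (486.3 nm).

4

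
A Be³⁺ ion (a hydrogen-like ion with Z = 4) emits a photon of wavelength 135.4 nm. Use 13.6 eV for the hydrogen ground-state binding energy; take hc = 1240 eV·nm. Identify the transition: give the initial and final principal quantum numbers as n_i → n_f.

n_i = 7, n_f = 4

The photon energy is ΔE = hc/λ = 1240 / 135.4 = 9.158 eV.
With Z = 4, ΔE = 217.6 × (1/n_f² − 1/n_i²), so 1/n_f² − 1/n_i² = 0.04209.
Trying n_f = 4 gives 1/n_i² = 0.02041, i.e. n_i ≈ 7; this pair matches.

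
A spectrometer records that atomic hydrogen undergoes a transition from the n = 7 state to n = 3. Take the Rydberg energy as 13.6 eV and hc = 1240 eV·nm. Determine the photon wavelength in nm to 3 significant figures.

ΔE = 13.60 × (1/3² − 1/7²) = 13.60 × 0.09070 = 1.234 eV.
λ = hc/ΔE = 1240 / 1.234 = 1010 nm.

1010 nm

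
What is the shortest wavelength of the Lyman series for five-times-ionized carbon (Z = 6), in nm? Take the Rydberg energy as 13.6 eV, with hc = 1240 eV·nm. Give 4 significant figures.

2.533 nm

The Lyman series has lower level n_f = 1; the series limit corresponds to n_i → ∞.
ΔE_max = 13.6 × 36 / 1² = 489.6 eV.
λ_min = 1240 / 489.6 = 2.533 nm.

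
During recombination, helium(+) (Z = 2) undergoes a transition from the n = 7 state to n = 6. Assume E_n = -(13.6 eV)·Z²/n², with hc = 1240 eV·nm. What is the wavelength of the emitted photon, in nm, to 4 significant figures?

3093 nm

For Z = 2 the level energies scale as Z², so the effective Rydberg energy is 13.6 × 4 = 54.40 eV.
ΔE = 54.40 × (1/6² − 1/7²) = 54.40 × 0.007370 = 0.4009 eV.
λ = hc/ΔE = 1240 / 0.4009 = 3093 nm.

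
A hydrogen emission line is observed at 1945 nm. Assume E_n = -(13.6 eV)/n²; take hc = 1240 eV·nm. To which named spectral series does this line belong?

Brackett

ΔE = 1240/1945 = 0.6375 eV.
This matches 13.6 × (1/4² − 1/8²), so n_f = 4: the Brackett series.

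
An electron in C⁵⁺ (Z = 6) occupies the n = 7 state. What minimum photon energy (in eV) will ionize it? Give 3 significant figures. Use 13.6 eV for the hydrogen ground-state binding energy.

E_n = −13.6 Z²/n² = −489.6/n² eV for Z = 6.
E_7 = −489.6/49 = −9.99 eV, so ionization (to E = 0) requires 9.99 eV.

9.99 eV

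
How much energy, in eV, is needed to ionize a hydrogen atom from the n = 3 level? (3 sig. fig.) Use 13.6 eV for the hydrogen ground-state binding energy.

E_3 = −13.60/9 = −1.51 eV, so ionization (to E = 0) requires 1.51 eV.

1.51 eV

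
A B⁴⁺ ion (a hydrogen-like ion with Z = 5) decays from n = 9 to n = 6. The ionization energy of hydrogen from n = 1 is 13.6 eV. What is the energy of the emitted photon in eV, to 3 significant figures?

The Bohr energies scale as Z², so for Z = 5: E_n = −340.0/n² eV.
E_9 = −340.0/81 = −4.198 eV and E_6 = −340.0/36 = −9.444 eV.
The photon energy is |E_9 − E_6| = 5.25 eV.

5.25 eV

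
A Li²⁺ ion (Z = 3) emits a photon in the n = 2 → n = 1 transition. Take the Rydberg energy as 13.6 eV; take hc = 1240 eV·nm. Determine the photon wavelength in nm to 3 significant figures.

13.5 nm

For Z = 3 the level energies scale as Z², so the effective Rydberg energy is 13.6 × 9 = 122.4 eV.
ΔE = 122.4 × (1/1² − 1/2²) = 122.4 × 0.7500 = 91.80 eV.
λ = hc/ΔE = 1240 / 91.80 = 13.5 nm.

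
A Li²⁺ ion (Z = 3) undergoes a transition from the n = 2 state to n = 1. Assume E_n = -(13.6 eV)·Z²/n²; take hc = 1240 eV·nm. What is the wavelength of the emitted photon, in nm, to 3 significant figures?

13.5 nm

For Z = 3 the level energies scale as Z², so the effective Rydberg energy is 13.6 × 9 = 122.4 eV.
ΔE = 122.4 × (1/1² − 1/2²) = 122.4 × 0.7500 = 91.80 eV.
λ = hc/ΔE = 1240 / 91.80 = 13.5 nm.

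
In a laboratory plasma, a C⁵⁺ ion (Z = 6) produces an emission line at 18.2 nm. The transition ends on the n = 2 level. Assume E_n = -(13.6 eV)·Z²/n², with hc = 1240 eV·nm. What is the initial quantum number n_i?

The photon energy is ΔE = hc/λ = 1240 / 18.2 = 68.13 eV.
With Z = 6, ΔE = 489.6 × (1/n_f² − 1/n_i²), so 1/n_f² − 1/n_i² = 0.1392.
With n_f = 2: 1/n_i² = 1/4 − 0.1392 = 0.1108, so n_i ≈ 3.00.

n_i = 3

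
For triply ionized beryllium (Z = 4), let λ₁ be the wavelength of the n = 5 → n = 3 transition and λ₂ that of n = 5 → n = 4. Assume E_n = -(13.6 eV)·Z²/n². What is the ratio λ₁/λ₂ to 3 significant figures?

0.316

λ ∝ 1/ΔE ∝ 1/(1/n_f² − 1/n_i²), and the Z² and hc factors cancel in the ratio.
λ₁/λ₂ = (1/4² − 1/5²)/(1/3² − 1/5²) = 0.02250/0.07111 = 0.316.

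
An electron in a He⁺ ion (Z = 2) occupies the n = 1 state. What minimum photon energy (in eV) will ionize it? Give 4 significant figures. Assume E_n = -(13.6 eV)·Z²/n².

54.40 eV

E_n = −13.6 Z²/n² = −54.40/n² eV for Z = 2.
E_1 = −54.40/1 = −54.40 eV, so ionization (to E = 0) requires 54.40 eV.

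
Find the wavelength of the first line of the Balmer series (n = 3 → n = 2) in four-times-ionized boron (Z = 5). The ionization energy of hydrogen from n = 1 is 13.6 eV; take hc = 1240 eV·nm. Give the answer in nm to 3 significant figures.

The Balmer series terminates on n_f = 2; the first line has n_i = 2+1 = 3.
ΔE = 340.0 × (1/2² − 1/3²) = 47.22 eV.
λ = 1240 / 47.22 = 26.3 nm.

26.3 nm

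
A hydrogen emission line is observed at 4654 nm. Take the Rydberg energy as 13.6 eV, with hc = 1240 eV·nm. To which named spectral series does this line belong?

ΔE = 1240/4654 = 0.2664 eV.
This matches 13.6 × (1/5² − 1/7²), so n_f = 5: the Pfund series.

Pfund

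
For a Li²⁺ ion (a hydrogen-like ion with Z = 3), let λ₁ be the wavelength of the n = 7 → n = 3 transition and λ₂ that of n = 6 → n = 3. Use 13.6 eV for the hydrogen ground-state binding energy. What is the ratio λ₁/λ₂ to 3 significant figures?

0.919

λ ∝ 1/ΔE ∝ 1/(1/n_f² − 1/n_i²), and the Z² and hc factors cancel in the ratio.
λ₁/λ₂ = (1/3² − 1/6²)/(1/3² − 1/7²) = 0.08333/0.09070 = 0.919.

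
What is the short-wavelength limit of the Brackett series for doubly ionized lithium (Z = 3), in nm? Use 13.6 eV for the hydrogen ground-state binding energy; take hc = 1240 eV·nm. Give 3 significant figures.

The Brackett series has lower level n_f = 4; the series limit corresponds to n_i → ∞.
ΔE_max = 13.6 × 9 / 4² = 7.650 eV.
λ_min = 1240 / 7.650 = 162 nm.

162 nm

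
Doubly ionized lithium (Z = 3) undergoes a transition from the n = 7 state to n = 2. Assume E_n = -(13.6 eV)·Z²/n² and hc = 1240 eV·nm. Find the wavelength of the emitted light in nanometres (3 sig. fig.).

For Z = 3 the level energies scale as Z², so the effective Rydberg energy is 13.6 × 9 = 122.4 eV.
ΔE = 122.4 × (1/2² − 1/7²) = 122.4 × 0.2296 = 28.10 eV.
λ = hc/ΔE = 1240 / 28.10 = 44.1 nm.

44.1 nm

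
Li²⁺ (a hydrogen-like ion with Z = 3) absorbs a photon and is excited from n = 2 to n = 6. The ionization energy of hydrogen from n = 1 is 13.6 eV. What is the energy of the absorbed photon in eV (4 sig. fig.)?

The Bohr energies scale as Z², so for Z = 3: E_n = −122.4/n² eV.
E_6 = −122.4/36 = −3.400 eV and E_2 = −122.4/4 = −30.60 eV.
The photon energy is |E_6 − E_2| = 27.20 eV.

27.20 eV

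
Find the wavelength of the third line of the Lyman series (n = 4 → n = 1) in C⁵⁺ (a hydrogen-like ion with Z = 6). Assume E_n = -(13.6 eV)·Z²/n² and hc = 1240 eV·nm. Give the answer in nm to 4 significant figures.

The Lyman series terminates on n_f = 1; the third line has n_i = 1+3 = 4.
ΔE = 489.6 × (1/1² − 1/4²) = 459.0 eV.
λ = 1240 / 459.0 = 2.702 nm.

2.702 nm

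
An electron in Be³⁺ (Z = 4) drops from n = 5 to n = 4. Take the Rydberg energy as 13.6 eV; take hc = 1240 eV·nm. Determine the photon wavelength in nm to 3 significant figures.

253 nm

For Z = 4 the level energies scale as Z², so the effective Rydberg energy is 13.6 × 16 = 217.6 eV.
ΔE = 217.6 × (1/4² − 1/5²) = 217.6 × 0.02250 = 4.896 eV.
λ = hc/ΔE = 1240 / 4.896 = 253 nm.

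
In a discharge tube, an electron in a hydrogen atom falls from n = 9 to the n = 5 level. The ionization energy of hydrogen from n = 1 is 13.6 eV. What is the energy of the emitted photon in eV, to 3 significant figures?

0.376 eV

E_9 = −13.60/81 = −0.1679 eV and E_5 = −13.60/25 = −0.5440 eV.
The photon energy is |E_9 − E_5| = 0.376 eV.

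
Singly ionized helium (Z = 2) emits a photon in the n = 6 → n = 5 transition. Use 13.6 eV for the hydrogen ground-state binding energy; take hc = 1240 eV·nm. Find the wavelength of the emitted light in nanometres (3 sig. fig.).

1860 nm

For Z = 2 the level energies scale as Z², so the effective Rydberg energy is 13.6 × 4 = 54.40 eV.
ΔE = 54.40 × (1/5² − 1/6²) = 54.40 × 0.01222 = 0.6649 eV.
λ = hc/ΔE = 1240 / 0.6649 = 1860 nm.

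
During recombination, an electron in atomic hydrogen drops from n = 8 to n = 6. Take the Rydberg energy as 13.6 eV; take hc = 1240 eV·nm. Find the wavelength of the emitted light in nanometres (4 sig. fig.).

ΔE = 13.60 × (1/6² − 1/8²) = 13.60 × 0.01215 = 0.1653 eV.
λ = hc/ΔE = 1240 / 0.1653 = 7503 nm.

7503 nm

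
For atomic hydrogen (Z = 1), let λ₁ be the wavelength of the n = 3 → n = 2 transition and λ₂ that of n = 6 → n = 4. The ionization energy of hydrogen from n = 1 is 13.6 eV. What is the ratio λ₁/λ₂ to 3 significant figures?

λ ∝ 1/ΔE ∝ 1/(1/n_f² − 1/n_i²), and the Z² and hc factors cancel in the ratio.
λ₁/λ₂ = (1/4² − 1/6²)/(1/2² − 1/3²) = 0.03472/0.1389 = 0.250.

0.250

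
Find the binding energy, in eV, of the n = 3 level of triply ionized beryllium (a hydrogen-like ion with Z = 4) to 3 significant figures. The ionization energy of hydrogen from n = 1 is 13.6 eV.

E_n = −13.6 Z²/n² = −217.6/n² eV for Z = 4.
E_3 = −217.6/9 = −24.2 eV, so ionization (to E = 0) requires 24.2 eV.

24.2 eV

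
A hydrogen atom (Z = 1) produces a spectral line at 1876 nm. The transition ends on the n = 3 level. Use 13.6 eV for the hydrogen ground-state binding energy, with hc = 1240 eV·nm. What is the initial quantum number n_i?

The photon energy is ΔE = hc/λ = 1240 / 1876 = 0.6610 eV.
With Z = 1, ΔE = 13.60 × (1/n_f² − 1/n_i²), so 1/n_f² − 1/n_i² = 0.04860.
With n_f = 3: 1/n_i² = 1/9 − 0.04860 = 0.06251, so n_i ≈ 4.00.

n_i = 4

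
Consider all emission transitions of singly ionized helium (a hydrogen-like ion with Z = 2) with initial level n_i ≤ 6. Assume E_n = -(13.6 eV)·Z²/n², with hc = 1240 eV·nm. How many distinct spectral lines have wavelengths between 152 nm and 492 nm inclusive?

4

Enumerate all n_i → n_f pairs with 1 ≤ n_f < n_i ≤ 6 and compute λ = 1240 / [13.6·4·(1/n_f² − 1/n_i²)].
Lines falling in [152, 492] nm: 3→2 (164.1 nm), 6→3 (273.5 nm), 5→3 (320.5 nm), 4→3 (468.9 nm).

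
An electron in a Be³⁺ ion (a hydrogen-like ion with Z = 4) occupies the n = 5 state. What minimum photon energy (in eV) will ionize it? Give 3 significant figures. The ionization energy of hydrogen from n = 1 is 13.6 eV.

E_n = −13.6 Z²/n² = −217.6/n² eV for Z = 4.
E_5 = −217.6/25 = −8.70 eV, so ionization (to E = 0) requires 8.70 eV.

8.70 eV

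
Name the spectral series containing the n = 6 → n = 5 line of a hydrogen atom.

Pfund

The series is set by the lower level: n_f = 5 is the Pfund series.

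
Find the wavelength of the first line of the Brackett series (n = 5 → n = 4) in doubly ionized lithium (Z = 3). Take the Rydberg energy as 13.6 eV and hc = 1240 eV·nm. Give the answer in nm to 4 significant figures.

The Brackett series terminates on n_f = 4; the first line has n_i = 4+1 = 5.
ΔE = 122.4 × (1/4² − 1/5²) = 2.754 eV.
λ = 1240 / 2.754 = 450.3 nm.

450.3 nm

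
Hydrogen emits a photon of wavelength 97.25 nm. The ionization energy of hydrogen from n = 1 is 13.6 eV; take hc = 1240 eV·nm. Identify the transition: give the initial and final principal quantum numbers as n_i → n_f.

n_i = 4, n_f = 1

The photon energy is ΔE = hc/λ = 1240 / 97.25 = 12.75 eV.
With Z = 1, ΔE = 13.60 × (1/n_f² − 1/n_i²), so 1/n_f² − 1/n_i² = 0.9375.
Trying n_f = 1 gives 1/n_i² = 0.06245, i.e. n_i ≈ 4; this pair matches.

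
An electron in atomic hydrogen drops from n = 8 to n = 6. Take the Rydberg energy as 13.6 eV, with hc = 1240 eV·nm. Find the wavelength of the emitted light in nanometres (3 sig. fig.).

ΔE = 13.60 × (1/6² − 1/8²) = 13.60 × 0.01215 = 0.1653 eV.
λ = hc/ΔE = 1240 / 0.1653 = 7500 nm.

7500 nm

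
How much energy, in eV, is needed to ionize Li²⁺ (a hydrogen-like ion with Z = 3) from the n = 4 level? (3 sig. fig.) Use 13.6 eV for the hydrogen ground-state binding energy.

E_n = −13.6 Z²/n² = −122.4/n² eV for Z = 3.
E_4 = −122.4/16 = −7.65 eV, so ionization (to E = 0) requires 7.65 eV.

7.65 eV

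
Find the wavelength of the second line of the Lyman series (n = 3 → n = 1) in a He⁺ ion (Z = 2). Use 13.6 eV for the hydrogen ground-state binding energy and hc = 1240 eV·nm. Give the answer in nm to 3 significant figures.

The Lyman series terminates on n_f = 1; the second line has n_i = 1+2 = 3.
ΔE = 54.40 × (1/1² − 1/3²) = 48.36 eV.
λ = 1240 / 48.36 = 25.6 nm.

25.6 nm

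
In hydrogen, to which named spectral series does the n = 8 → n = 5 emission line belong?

The series is set by the lower level: n_f = 5 is the Pfund series.

Pfund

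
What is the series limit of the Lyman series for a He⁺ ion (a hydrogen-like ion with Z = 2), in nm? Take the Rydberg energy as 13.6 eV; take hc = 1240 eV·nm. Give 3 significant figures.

The Lyman series has lower level n_f = 1; the series limit corresponds to n_i → ∞.
ΔE_max = 13.6 × 4 / 1² = 54.40 eV.
λ_min = 1240 / 54.40 = 22.8 nm.

22.8 nm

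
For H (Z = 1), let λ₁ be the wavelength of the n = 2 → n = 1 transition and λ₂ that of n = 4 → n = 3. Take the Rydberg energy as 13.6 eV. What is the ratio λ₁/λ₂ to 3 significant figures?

0.0648

λ ∝ 1/ΔE ∝ 1/(1/n_f² − 1/n_i²), and the Z² and hc factors cancel in the ratio.
λ₁/λ₂ = (1/3² − 1/4²)/(1/1² − 1/2²) = 0.04861/0.7500 = 0.0648.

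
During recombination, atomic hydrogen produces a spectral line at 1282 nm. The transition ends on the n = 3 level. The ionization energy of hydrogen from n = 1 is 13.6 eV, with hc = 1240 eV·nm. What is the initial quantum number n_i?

n_i = 5

The photon energy is ΔE = hc/λ = 1240 / 1282 = 0.9672 eV.
With Z = 1, ΔE = 13.60 × (1/n_f² − 1/n_i²), so 1/n_f² − 1/n_i² = 0.07112.
With n_f = 3: 1/n_i² = 1/9 − 0.07112 = 0.03999, so n_i ≈ 5.00.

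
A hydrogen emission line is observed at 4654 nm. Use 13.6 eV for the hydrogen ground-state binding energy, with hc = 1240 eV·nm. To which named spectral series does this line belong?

ΔE = 1240/4654 = 0.2664 eV.
This matches 13.6 × (1/5² − 1/7²), so n_f = 5: the Pfund series.

Pfund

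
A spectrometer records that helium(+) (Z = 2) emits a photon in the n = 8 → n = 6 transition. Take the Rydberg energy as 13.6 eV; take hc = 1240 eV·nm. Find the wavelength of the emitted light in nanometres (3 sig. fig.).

For Z = 2 the level energies scale as Z², so the effective Rydberg energy is 13.6 × 4 = 54.40 eV.
ΔE = 54.40 × (1/6² − 1/8²) = 54.40 × 0.01215 = 0.6611 eV.
λ = hc/ΔE = 1240 / 0.6611 = 1880 nm.

1880 nm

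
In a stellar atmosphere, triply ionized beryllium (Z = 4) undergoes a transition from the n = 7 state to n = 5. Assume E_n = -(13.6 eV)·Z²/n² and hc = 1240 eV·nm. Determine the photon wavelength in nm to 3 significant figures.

For Z = 4 the level energies scale as Z², so the effective Rydberg energy is 13.6 × 16 = 217.6 eV.
ΔE = 217.6 × (1/5² − 1/7²) = 217.6 × 0.01959 = 4.263 eV.
λ = hc/ΔE = 1240 / 4.263 = 291 nm.

291 nm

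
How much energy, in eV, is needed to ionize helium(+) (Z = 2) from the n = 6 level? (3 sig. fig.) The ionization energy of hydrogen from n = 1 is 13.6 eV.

1.51 eV

E_n = −13.6 Z²/n² = −54.40/n² eV for Z = 2.
E_6 = −54.40/36 = −1.51 eV, so ionization (to E = 0) requires 1.51 eV.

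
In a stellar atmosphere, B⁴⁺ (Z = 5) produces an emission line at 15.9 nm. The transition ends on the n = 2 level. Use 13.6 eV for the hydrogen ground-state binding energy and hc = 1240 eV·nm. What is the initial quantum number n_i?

n_i = 7

The photon energy is ΔE = hc/λ = 1240 / 15.9 = 77.99 eV.
With Z = 5, ΔE = 340.0 × (1/n_f² − 1/n_i²), so 1/n_f² − 1/n_i² = 0.2294.
With n_f = 2: 1/n_i² = 1/4 − 0.2294 = 0.02063, so n_i ≈ 6.96.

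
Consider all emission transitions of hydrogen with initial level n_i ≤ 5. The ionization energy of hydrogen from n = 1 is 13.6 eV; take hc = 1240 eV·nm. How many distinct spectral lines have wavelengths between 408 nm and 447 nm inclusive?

1

Enumerate all n_i → n_f pairs with 1 ≤ n_f < n_i ≤ 5 and compute λ = 1240 / [13.6·1·(1/n_f² − 1/n_i²)].
Lines falling in [408, 447] nm: 5→2 (434.2 nm).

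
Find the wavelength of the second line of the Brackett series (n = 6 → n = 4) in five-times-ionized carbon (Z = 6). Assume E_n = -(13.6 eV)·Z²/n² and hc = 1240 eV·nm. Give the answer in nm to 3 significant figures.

72.9 nm

The Brackett series terminates on n_f = 4; the second line has n_i = 4+2 = 6.
ΔE = 489.6 × (1/4² − 1/6²) = 17.00 eV.
λ = 1240 / 17.00 = 72.9 nm.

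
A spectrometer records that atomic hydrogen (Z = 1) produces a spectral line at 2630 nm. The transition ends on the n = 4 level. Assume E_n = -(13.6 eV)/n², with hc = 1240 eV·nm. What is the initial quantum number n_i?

The photon energy is ΔE = hc/λ = 1240 / 2630 = 0.4715 eV.
With Z = 1, ΔE = 13.60 × (1/n_f² − 1/n_i²), so 1/n_f² − 1/n_i² = 0.03467.
With n_f = 4: 1/n_i² = 1/16 − 0.03467 = 0.02783, so n_i ≈ 5.99.

n_i = 6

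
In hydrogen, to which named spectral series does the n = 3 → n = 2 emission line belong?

The series is set by the lower level: n_f = 2 is the Balmer series.

Balmer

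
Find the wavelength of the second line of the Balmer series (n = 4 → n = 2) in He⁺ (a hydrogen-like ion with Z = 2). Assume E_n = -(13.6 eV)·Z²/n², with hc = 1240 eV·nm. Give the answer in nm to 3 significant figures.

122 nm

The Balmer series terminates on n_f = 2; the second line has n_i = 2+2 = 4.
ΔE = 54.40 × (1/2² − 1/4²) = 10.20 eV.
λ = 1240 / 10.20 = 122 nm.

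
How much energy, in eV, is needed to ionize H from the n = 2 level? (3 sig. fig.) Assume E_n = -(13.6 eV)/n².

3.40 eV

E_2 = −13.60/4 = −3.40 eV, so ionization (to E = 0) requires 3.40 eV.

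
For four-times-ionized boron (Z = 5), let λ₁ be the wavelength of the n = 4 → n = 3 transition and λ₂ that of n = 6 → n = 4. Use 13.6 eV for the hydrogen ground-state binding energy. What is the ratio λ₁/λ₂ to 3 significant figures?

0.714

λ ∝ 1/ΔE ∝ 1/(1/n_f² − 1/n_i²), and the Z² and hc factors cancel in the ratio.
λ₁/λ₂ = (1/4² − 1/6²)/(1/3² − 1/4²) = 0.03472/0.04861 = 0.714.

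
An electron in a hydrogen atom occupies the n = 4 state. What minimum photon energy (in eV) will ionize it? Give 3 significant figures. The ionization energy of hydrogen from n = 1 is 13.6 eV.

0.850 eV

E_4 = −13.60/16 = −0.850 eV, so ionization (to E = 0) requires 0.850 eV.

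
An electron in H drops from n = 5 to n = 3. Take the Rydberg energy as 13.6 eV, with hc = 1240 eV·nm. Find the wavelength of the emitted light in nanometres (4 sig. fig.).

1282 nm

ΔE = 13.60 × (1/3² − 1/5²) = 13.60 × 0.07111 = 0.9671 eV.
λ = hc/ΔE = 1240 / 0.9671 = 1282 nm.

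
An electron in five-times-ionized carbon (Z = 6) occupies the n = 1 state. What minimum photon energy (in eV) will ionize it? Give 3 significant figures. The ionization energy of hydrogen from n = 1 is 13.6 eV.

490 eV

E_n = −13.6 Z²/n² = −489.6/n² eV for Z = 6.
E_1 = −489.6/1 = −490 eV, so ionization (to E = 0) requires 490 eV.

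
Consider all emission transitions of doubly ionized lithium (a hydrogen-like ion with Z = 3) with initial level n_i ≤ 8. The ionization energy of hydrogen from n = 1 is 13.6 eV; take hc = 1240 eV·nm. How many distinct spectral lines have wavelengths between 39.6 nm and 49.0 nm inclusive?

Enumerate all n_i → n_f pairs with 1 ≤ n_f < n_i ≤ 8 and compute λ = 1240 / [13.6·9·(1/n_f² − 1/n_i²)].
Lines falling in [39.6, 49.0] nm: 8→2 (43.22 nm), 7→2 (44.12 nm), 6→2 (45.59 nm), 5→2 (48.24 nm).

4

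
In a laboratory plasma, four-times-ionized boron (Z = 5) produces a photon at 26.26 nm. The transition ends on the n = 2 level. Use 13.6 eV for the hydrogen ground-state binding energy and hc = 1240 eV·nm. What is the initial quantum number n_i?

n_i = 3

The photon energy is ΔE = hc/λ = 1240 / 26.26 = 47.22 eV.
With Z = 5, ΔE = 340.0 × (1/n_f² − 1/n_i²), so 1/n_f² − 1/n_i² = 0.1389.
With n_f = 2: 1/n_i² = 1/4 − 0.1389 = 0.1111, so n_i ≈ 3.00.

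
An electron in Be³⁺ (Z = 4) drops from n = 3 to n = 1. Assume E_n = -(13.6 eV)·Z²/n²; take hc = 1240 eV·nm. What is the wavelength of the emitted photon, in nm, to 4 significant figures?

For Z = 4 the level energies scale as Z², so the effective Rydberg energy is 13.6 × 16 = 217.6 eV.
ΔE = 217.6 × (1/1² − 1/3²) = 217.6 × 0.8889 = 193.4 eV.
λ = hc/ΔE = 1240 / 193.4 = 6.411 nm.

6.411 nm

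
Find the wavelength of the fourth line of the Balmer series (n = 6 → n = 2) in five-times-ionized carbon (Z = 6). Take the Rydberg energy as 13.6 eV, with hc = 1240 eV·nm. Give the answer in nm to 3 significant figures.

The Balmer series terminates on n_f = 2; the fourth line has n_i = 2+4 = 6.
ΔE = 489.6 × (1/2² − 1/6²) = 108.8 eV.
λ = 1240 / 108.8 = 11.4 nm.

11.4 nm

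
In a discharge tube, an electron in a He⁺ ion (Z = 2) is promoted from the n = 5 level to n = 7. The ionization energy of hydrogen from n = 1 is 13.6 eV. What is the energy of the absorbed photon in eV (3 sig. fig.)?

1.07 eV

The Bohr energies scale as Z², so for Z = 2: E_n = −54.40/n² eV.
E_7 = −54.40/49 = −1.110 eV and E_5 = −54.40/25 = −2.176 eV.
The photon energy is |E_7 − E_5| = 1.07 eV.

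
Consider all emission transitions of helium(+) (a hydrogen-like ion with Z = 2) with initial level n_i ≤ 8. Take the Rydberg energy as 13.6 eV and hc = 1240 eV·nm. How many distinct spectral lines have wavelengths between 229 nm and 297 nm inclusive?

Enumerate all n_i → n_f pairs with 1 ≤ n_f < n_i ≤ 8 and compute λ = 1240 / [13.6·4·(1/n_f² − 1/n_i²)].
Lines falling in [229, 297] nm: 8→3 (238.7 nm), 7→3 (251.3 nm), 6→3 (273.5 nm).

3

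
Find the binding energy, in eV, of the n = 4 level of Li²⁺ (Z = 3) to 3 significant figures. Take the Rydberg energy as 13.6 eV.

E_n = −13.6 Z²/n² = −122.4/n² eV for Z = 3.
E_4 = −122.4/16 = −7.65 eV, so ionization (to E = 0) requires 7.65 eV.

7.65 eV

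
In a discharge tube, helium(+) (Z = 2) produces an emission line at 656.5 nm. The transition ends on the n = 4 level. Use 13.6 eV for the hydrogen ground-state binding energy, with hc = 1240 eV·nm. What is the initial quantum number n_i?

n_i = 6

The photon energy is ΔE = hc/λ = 1240 / 656.5 = 1.889 eV.
With Z = 2, ΔE = 54.40 × (1/n_f² − 1/n_i²), so 1/n_f² − 1/n_i² = 0.03472.
With n_f = 4: 1/n_i² = 1/16 − 0.03472 = 0.02778, so n_i ≈ 6.00.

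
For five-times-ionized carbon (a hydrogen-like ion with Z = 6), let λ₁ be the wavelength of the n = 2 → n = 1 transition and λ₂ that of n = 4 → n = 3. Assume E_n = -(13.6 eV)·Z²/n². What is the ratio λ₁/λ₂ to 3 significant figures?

λ ∝ 1/ΔE ∝ 1/(1/n_f² − 1/n_i²), and the Z² and hc factors cancel in the ratio.
λ₁/λ₂ = (1/3² − 1/4²)/(1/1² − 1/2²) = 0.04861/0.7500 = 0.0648.

0.0648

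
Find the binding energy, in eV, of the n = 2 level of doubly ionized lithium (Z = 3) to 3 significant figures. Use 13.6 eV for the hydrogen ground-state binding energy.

30.6 eV

E_n = −13.6 Z²/n² = −122.4/n² eV for Z = 3.
E_2 = −122.4/4 = −30.6 eV, so ionization (to E = 0) requires 30.6 eV.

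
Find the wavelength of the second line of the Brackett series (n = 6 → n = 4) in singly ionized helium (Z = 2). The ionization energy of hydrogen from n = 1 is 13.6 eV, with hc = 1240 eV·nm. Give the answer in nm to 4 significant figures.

The Brackett series terminates on n_f = 4; the second line has n_i = 4+2 = 6.
ΔE = 54.40 × (1/4² − 1/6²) = 1.889 eV.
λ = 1240 / 1.889 = 656.5 nm.

656.5 nm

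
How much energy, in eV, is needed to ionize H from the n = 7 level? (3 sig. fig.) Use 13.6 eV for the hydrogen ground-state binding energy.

E_7 = −13.60/49 = −0.278 eV, so ionization (to E = 0) requires 0.278 eV.

0.278 eV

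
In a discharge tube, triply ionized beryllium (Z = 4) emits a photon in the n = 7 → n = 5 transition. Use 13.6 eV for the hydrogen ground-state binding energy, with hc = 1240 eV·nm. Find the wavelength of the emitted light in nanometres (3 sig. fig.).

For Z = 4 the level energies scale as Z², so the effective Rydberg energy is 13.6 × 16 = 217.6 eV.
ΔE = 217.6 × (1/5² − 1/7²) = 217.6 × 0.01959 = 4.263 eV.
λ = hc/ΔE = 1240 / 4.263 = 291 nm.

291 nm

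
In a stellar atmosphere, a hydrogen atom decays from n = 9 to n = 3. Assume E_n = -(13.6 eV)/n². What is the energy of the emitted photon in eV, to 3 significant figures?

E_9 = −13.60/81 = −0.1679 eV and E_3 = −13.60/9 = −1.511 eV.
The photon energy is |E_9 − E_3| = 1.34 eV.

1.34 eV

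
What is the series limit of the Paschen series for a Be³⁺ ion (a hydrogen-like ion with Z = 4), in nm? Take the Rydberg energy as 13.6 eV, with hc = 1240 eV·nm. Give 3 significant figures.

The Paschen series has lower level n_f = 3; the series limit corresponds to n_i → ∞.
ΔE_max = 13.6 × 16 / 3² = 24.18 eV.
λ_min = 1240 / 24.18 = 51.3 nm.

51.3 nm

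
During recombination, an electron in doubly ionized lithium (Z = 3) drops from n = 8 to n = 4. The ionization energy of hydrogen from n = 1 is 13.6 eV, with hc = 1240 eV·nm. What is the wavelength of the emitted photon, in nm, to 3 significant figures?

216 nm

For Z = 3 the level energies scale as Z², so the effective Rydberg energy is 13.6 × 9 = 122.4 eV.
ΔE = 122.4 × (1/4² − 1/8²) = 122.4 × 0.04688 = 5.738 eV.
λ = hc/ΔE = 1240 / 5.738 = 216 nm.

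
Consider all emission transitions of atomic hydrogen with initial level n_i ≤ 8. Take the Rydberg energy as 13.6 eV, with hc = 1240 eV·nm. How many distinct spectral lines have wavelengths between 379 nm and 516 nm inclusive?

Enumerate all n_i → n_f pairs with 1 ≤ n_f < n_i ≤ 8 and compute λ = 1240 / [13.6·1·(1/n_f² − 1/n_i²)].
Lines falling in [379, 516] nm: 8→2 (389.0 nm), 7→2 (397.1 nm), 6→2 (410.3 nm), 5→2 (434.2 nm), 4→2 (486.3 nm).

5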